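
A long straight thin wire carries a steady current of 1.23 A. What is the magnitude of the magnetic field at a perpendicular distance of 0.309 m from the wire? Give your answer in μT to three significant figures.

B ≈ 0.796 μT

For an infinitely long straight wire, B = μ₀I/(2πd).
B = (4π×10⁻⁷ × 1.23) / (2π × 0.309) = 7.96×10⁻⁷ T.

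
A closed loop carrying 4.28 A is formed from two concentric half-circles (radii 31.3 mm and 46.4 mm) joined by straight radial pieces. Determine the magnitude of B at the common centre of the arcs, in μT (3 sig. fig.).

B ≈ 14.0 μT

The radial connectors point toward the centre, so dl × r̂ = 0 and they contribute nothing.
Each semicircle gives μ₀I/(4R): inner arc 4.30×10⁻⁵ T, outer arc 2.90×10⁻⁵ T.
The two arcs carry current in opposite angular senses, so their fields oppose: B = |4.30×10⁻⁵ − 2.90×10⁻⁵| = 1.40×10⁻⁵ T.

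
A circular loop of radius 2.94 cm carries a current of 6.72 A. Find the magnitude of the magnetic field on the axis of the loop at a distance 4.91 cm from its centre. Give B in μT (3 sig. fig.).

B ≈ 19.5 μT

On the axis of a circular loop, B = μ₀IR² / [2(R²+z²)^(3/2)].
R² + z² = (0.0294)² + (0.0491)² = 0.003275 m², and (R²+z²)^(3/2) = 1.87×10⁻⁴ m³.
B = (4π×10⁻⁷ × 6.72 × 0.0008644) / (2 × 1.87×10⁻⁴) = 1.95×10⁻⁵ T.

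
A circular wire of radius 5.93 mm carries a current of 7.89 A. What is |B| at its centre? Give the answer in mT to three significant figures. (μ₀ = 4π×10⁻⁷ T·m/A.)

B ≈ 0.836 mT

At the centre of a circular loop the Biot–Savart law gives B = μ₀I/(2R).
B = (4π×10⁻⁷ × 7.89) / (2 × 0.00593) = 8.36×10⁻⁴ T.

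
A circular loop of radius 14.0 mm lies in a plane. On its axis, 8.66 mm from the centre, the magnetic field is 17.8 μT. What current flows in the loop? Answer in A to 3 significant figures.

I ≈ 0.645 A

On the axis of a loop, B = μ₀IR²/[2(R²+z²)^(3/2)], so I = 2B(R²+z²)^(3/2)/(μ₀R²).
R² + z² = 0.000196 + 7.500×10⁻⁵ = 0.000271 m²; raised to 3/2 gives 4.46×10⁻⁶ m³.
I = 2 × 1.78×10⁻⁵ × 4.46×10⁻⁶ / (1.26×10⁻⁶ × 0.000196) = 0.645 A.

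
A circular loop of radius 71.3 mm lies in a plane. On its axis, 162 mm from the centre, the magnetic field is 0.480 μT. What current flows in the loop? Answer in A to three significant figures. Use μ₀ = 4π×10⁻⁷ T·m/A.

I ≈ 0.833 A

On the axis of a loop, B = μ₀IR²/[2(R²+z²)^(3/2)], so I = 2B(R²+z²)^(3/2)/(μ₀R²).
R² + z² = 0.005084 + 0.02624 = 0.03133 m²; raised to 3/2 gives 5.54×10⁻³ m³.
I = 2 × 4.80×10⁻⁷ × 5.54×10⁻³ / (1.26×10⁻⁶ × 0.005084) = 0.833 A.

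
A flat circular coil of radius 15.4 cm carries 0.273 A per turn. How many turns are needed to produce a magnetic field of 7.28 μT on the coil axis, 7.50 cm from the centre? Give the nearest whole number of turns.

For an N-turn coil, B = Nμ₀IR²/[2(R²+z²)^(3/2)]. A single turn gives B₁ = 8.09×10⁻⁷ T with R = 0.154 m, z = 0.075 m.
N = B/B₁ = 7.28×10⁻⁶ / 8.09×10⁻⁷ = 8.99.

N = 9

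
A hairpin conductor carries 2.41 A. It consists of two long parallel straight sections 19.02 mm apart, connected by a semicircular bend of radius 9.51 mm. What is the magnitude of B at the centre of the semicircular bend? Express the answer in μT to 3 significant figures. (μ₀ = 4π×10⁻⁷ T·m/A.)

B ≈ 130 μT

The semicircular arc contributes B_arc = μ₀I·π/(4πR) = μ₀I/(4R) = 7.96×10⁻⁵ T.
Each semi-infinite lead is at perpendicular distance R = 0.00951 m from the centre, with the perpendicular foot at its near end, so it contributes μ₀I/(4πR); both point the same way, together 5.07×10⁻⁵ T.
Arc and leads all point the same direction: B = 7.96×10⁻⁵ + 5.07×10⁻⁵ = 1.30×10⁻⁴ T.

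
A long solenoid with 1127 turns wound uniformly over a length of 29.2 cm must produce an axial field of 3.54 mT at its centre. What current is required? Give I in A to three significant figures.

I ≈ 0.730 A

Inside a long solenoid B = μ₀nI with n = 3860 m⁻¹, so I = B/(μ₀n).
I = 3.54×10⁻³ / (4π×10⁻⁷ × 3860) = 0.730 A.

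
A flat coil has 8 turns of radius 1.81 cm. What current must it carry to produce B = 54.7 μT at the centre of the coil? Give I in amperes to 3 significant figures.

I ≈ 0.197 A

For an N-turn coil, B = Nμ₀I/(2R) with R = 0.0181 m, so I = 2RB/(Nμ₀) = 2 × 0.0181 × 5.47×10⁻⁵ / (8 × 4π×10⁻⁷) = 0.197 A.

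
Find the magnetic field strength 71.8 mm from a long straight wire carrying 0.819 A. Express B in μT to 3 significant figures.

B ≈ 2.28 μT

For an infinitely long straight wire, B = μ₀I/(2πd).
B = (4π×10⁻⁷ × 0.819) / (2π × 0.0718) = 2.28×10⁻⁶ T.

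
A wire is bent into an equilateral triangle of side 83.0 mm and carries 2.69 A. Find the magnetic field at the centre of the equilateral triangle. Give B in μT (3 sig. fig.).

B ≈ 58.3 μT

Each side is a finite straight segment at perpendicular distance d = a/(2 tan(π/3)) = 0.02396 m from the centre, with end-angles ±π/3.
One side contributes B₁ = (μ₀I/4πd)·2 sin(π/3) = 1.94×10⁻⁵ T.
All 3 sides add in the same direction: B = 3 × 1.94×10⁻⁵ = 5.83×10⁻⁵ T.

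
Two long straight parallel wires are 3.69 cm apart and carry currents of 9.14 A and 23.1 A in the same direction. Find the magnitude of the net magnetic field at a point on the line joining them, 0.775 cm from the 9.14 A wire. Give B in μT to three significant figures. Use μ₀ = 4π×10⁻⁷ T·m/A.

Each long wire gives B = μ₀I/(2πd). Distances are d₁ = 0.00775 m and d₂ = 0.02915 m.
B₁ = 2.36×10⁻⁴ T, B₂ = 1.58×10⁻⁴ T.
Between parallel currents the two contributions point in opposite directions, so they subtract. B = |B₁ − B₂| = |2.36×10⁻⁴ − 1.58×10⁻⁴| = 7.74×10⁻⁵ T.

B ≈ 77.4 μT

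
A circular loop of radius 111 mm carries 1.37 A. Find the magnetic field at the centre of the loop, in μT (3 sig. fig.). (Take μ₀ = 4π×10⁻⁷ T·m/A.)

B ≈ 7.75 μT

At the centre of a circular loop the Biot–Savart law gives B = μ₀I/(2R).
B = (4π×10⁻⁷ × 1.37) / (2 × 0.111) = 7.75×10⁻⁶ T.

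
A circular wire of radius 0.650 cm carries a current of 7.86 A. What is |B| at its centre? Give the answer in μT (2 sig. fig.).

B ≈ 760 μT

At the centre of a circular loop the Biot–Savart law gives B = μ₀I/(2R).
B = (4π×10⁻⁷ × 7.86) / (2 × 0.0065) = 7.60×10⁻⁴ T.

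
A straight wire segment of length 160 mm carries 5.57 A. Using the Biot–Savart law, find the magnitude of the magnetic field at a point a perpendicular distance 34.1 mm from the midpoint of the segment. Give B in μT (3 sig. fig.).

B ≈ 30.1 μT

For a finite straight segment, B = (μ₀I/4πd)(sinθ₁ + sinθ₂), where θ₁, θ₂ are the angles from the perpendicular to each end.
The perpendicular from the point meets the wire at its midpoint, so each end is L/2 = 0.08 m away along the wire.
sinθ₁ = 0.08/√(0.08²+0.0341²) = 0.9199; sinθ₂ = 0.08/√(0.08²+0.0341²) = 0.9199.
B = (4π×10⁻⁷ × 5.57) / (4π × 0.0341) × (0.9199 + 0.9199) = 3.01×10⁻⁵ T.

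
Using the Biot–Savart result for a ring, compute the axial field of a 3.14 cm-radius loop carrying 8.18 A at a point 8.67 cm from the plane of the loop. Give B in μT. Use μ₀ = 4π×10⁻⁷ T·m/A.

On the axis of a circular loop, B = μ₀IR² / [2(R²+z²)^(3/2)].
R² + z² = (0.0314)² + (0.0867)² = 0.008503 m², and (R²+z²)^(3/2) = 7.84×10⁻⁴ m³.
B = (4π×10⁻⁷ × 8.18 × 0.000986) / (2 × 7.84×10⁻⁴) = 6.46×10⁻⁶ T.

B ≈ 6.46 μT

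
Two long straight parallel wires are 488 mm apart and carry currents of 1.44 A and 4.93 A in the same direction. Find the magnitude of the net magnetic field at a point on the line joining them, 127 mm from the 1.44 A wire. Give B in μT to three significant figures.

B ≈ 0.464 μT

Each long wire gives B = μ₀I/(2πd). Distances are d₁ = 0.127 m and d₂ = 0.361 m.
B₁ = 2.27×10⁻⁶ T, B₂ = 2.73×10⁻⁶ T.
Between parallel currents the two contributions point in opposite directions, so they subtract. B = |B₁ − B₂| = |2.27×10⁻⁶ − 2.73×10⁻⁶| = 4.64×10⁻⁷ T.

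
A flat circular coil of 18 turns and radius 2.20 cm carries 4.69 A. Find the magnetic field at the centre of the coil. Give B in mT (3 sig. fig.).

B ≈ 2.41 mT

For an N-turn flat coil, B = Nμ₀I/(2R) with R = 0.022 m.
B = 18 × 1.34×10⁻⁴ T = 2.41×10⁻³ T.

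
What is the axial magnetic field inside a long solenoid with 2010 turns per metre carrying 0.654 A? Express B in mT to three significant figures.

B ≈ 1.65 mT

Inside a long solenoid, B = μ₀nI with n = 2010 turns/m.
B = 4π×10⁻⁷ × 2010 × 0.654 = 1.65×10⁻³ T.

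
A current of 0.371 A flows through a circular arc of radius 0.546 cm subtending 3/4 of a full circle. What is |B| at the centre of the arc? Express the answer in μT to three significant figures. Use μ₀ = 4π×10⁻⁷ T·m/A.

B ≈ 32.0 μT

The Biot–Savart field of a circular arc at its centre is B = μ₀Iφ/(4πR), with φ = 4.712 rad.
B = (4π×10⁻⁷ × 0.371 × 4.712) / (4π × 0.00546) = 3.20×10⁻⁵ T.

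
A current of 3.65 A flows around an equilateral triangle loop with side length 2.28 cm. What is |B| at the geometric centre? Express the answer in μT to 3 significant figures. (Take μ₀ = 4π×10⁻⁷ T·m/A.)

Each side is a finite straight segment at perpendicular distance d = a/(2 tan(π/3)) = 0.006582 m from the centre, with end-angles ±π/3.
One side contributes B₁ = (μ₀I/4πd)·2 sin(π/3) = 9.61×10⁻⁵ T.
All 3 sides add in the same direction: B = 3 × 9.61×10⁻⁵ = 2.88×10⁻⁴ T.

B ≈ 288 μT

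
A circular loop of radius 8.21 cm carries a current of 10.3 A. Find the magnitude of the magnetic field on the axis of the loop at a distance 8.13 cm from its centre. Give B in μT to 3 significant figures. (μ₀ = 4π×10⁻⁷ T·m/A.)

B ≈ 28.3 μT

On the axis of a circular loop, B = μ₀IR² / [2(R²+z²)^(3/2)].
R² + z² = (0.0821)² + (0.0813)² = 0.01335 m², and (R²+z²)^(3/2) = 1.54×10⁻³ m³.
B = (4π×10⁻⁷ × 10.3 × 0.00674) / (2 × 1.54×10⁻³) = 2.83×10⁻⁵ T.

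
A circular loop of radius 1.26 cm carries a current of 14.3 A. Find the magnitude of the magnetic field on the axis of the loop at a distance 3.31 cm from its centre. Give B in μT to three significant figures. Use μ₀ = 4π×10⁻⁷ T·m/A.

B ≈ 32.1 μT

On the axis of a circular loop, B = μ₀IR² / [2(R²+z²)^(3/2)].
R² + z² = (0.0126)² + (0.0331)² = 0.001254 m², and (R²+z²)^(3/2) = 4.44×10⁻⁵ m³.
B = (4π×10⁻⁷ × 14.3 × 0.0001588) / (2 × 4.44×10⁻⁵) = 3.21×10⁻⁵ T.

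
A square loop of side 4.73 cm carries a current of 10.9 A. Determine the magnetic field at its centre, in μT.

Each side is a finite straight segment at perpendicular distance d = a/(2 tan(π/4)) = 0.02365 m from the centre, with end-angles ±π/4.
One side contributes B₁ = (μ₀I/4πd)·2 sin(π/4) = 6.52×10⁻⁵ T.
All 4 sides add in the same direction: B = 4 × 6.52×10⁻⁵ = 2.61×10⁻⁴ T.

B ≈ 261 μT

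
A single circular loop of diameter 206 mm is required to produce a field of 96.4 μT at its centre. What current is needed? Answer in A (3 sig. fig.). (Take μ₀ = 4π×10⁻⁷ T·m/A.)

At the centre of a circular loop B = μ₀I/(2R), so I = 2RB/μ₀.
With R = 0.103 m, I = 2 × 0.103 × 9.64×10⁻⁵ / (4π×10⁻⁷) = 15.8 A.

I ≈ 15.8 A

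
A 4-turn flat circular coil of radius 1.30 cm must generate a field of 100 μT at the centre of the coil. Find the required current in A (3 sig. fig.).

I ≈ 0.517 A

For an N-turn coil, B = Nμ₀I/(2R) with R = 0.013 m, so I = 2RB/(Nμ₀) = 2 × 0.013 × 1.00×10⁻⁴ / (4 × 4π×10⁻⁷) = 0.517 A.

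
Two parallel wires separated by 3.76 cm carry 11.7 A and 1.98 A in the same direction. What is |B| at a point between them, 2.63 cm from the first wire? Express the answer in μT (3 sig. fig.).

B ≈ 53.9 μT

Each long wire gives B = μ₀I/(2πd). Distances are d₁ = 0.0263 m and d₂ = 0.0113 m.
B₁ = 8.90×10⁻⁵ T, B₂ = 3.50×10⁻⁵ T.
Between parallel currents the two contributions point in opposite directions, so they subtract. B = |B₁ − B₂| = |8.90×10⁻⁵ − 3.50×10⁻⁵| = 5.39×10⁻⁵ T.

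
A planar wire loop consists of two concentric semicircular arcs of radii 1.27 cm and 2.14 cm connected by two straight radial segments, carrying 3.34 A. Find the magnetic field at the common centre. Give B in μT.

The radial connectors point toward the centre, so dl × r̂ = 0 and they contribute nothing.
Each semicircle gives μ₀I/(4R): inner arc 8.26×10⁻⁵ T, outer arc 4.90×10⁻⁵ T.
The two arcs carry current in opposite angular senses, so their fields oppose: B = |8.26×10⁻⁵ − 4.90×10⁻⁵| = 3.36×10⁻⁵ T.

B ≈ 33.6 μT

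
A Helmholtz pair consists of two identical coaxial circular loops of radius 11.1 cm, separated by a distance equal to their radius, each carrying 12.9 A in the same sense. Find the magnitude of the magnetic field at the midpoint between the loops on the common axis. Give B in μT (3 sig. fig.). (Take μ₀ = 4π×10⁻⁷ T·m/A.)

B ≈ 104 μT

Each loop contributes B = μ₀IR²/[2(R²+z²)^(3/2)] on the axis, with z measured from that loop.
Loop 1 (z = 0.0555 m): B₁ = 5.22×10⁻⁵ T. Loop 2 (z = 0.0555 m): B₂ = 5.22×10⁻⁵ T.
The fields add: B = B₁ + B₂ = 1.04×10⁻⁴ T.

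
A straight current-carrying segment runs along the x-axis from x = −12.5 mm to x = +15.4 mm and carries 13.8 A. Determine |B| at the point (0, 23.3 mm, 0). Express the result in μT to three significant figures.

B ≈ 60.7 μT

For a finite straight segment, B = (μ₀I/4πd)(sinθ₁ + sinθ₂), where θ₁, θ₂ are the angles from the perpendicular to each end.
The perpendicular distance is d = 0.0233 m; the end-offsets along the wire are a = 0.0125 m and b = 0.0154 m.
sinθ₁ = 0.0125/√(0.0125²+0.0233²) = 0.4727; sinθ₂ = 0.0154/√(0.0154²+0.0233²) = 0.5514.
B = (4π×10⁻⁷ × 13.8) / (4π × 0.0233) × (0.4727 + 0.5514) = 6.07×10⁻⁵ T.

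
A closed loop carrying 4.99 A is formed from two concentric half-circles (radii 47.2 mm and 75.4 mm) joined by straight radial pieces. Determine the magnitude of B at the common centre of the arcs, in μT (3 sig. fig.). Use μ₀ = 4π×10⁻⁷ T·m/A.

B ≈ 12.4 μT

The radial connectors point toward the centre, so dl × r̂ = 0 and they contribute nothing.
Each semicircle gives μ₀I/(4R): inner arc 3.32×10⁻⁵ T, outer arc 2.08×10⁻⁵ T.
The two arcs carry current in opposite angular senses, so their fields oppose: B = |3.32×10⁻⁵ − 2.08×10⁻⁵| = 1.24×10⁻⁵ T.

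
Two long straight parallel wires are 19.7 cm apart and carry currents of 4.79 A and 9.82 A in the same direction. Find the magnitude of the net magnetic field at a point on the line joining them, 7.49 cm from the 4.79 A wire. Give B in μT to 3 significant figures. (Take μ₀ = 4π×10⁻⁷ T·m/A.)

Each long wire gives B = μ₀I/(2πd). Distances are d₁ = 0.0749 m and d₂ = 0.1221 m.
B₁ = 1.28×10⁻⁵ T, B₂ = 1.61×10⁻⁵ T.
Between parallel currents the two contributions point in opposite directions, so they subtract. B = |B₁ − B₂| = |1.28×10⁻⁵ − 1.61×10⁻⁵| = 3.29×10⁻⁶ T.

B ≈ 3.29 μT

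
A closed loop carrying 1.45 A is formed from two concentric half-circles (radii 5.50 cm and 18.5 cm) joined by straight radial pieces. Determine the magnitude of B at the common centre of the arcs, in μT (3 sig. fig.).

The radial connectors point toward the centre, so dl × r̂ = 0 and they contribute nothing.
Each semicircle gives μ₀I/(4R): inner arc 8.28×10⁻⁶ T, outer arc 2.46×10⁻⁶ T.
The two arcs carry current in opposite angular senses, so their fields oppose: B = |8.28×10⁻⁶ − 2.46×10⁻⁶| = 5.82×10⁻⁶ T.

B ≈ 5.82 μT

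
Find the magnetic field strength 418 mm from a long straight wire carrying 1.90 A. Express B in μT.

For an infinitely long straight wire, B = μ₀I/(2πd).
B = (4π×10⁻⁷ × 1.90) / (2π × 0.418) = 9.09×10⁻⁷ T.

B ≈ 0.909 μT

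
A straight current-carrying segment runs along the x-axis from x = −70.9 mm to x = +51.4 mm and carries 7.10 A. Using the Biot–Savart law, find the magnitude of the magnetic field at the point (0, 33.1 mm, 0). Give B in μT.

For a finite straight segment, B = (μ₀I/4πd)(sinθ₁ + sinθ₂), where θ₁, θ₂ are the angles from the perpendicular to each end.
The perpendicular distance is d = 0.0331 m; the end-offsets along the wire are a = 0.0709 m and b = 0.0514 m.
sinθ₁ = 0.0709/√(0.0709²+0.0331²) = 0.9061; sinθ₂ = 0.0514/√(0.0514²+0.0331²) = 0.8408.
B = (4π×10⁻⁷ × 7.10) / (4π × 0.0331) × (0.9061 + 0.8408) = 3.75×10⁻⁵ T.

B ≈ 37.5 μT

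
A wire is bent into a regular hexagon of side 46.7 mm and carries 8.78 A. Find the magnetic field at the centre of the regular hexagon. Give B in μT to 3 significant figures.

B ≈ 130 μT

Each side is a finite straight segment at perpendicular distance d = a/(2 tan(π/6)) = 0.04044 m from the centre, with end-angles ±π/6.
One side contributes B₁ = (μ₀I/4πd)·2 sin(π/6) = 2.17×10⁻⁵ T.
All 6 sides add in the same direction: B = 6 × 2.17×10⁻⁵ = 1.30×10⁻⁴ T.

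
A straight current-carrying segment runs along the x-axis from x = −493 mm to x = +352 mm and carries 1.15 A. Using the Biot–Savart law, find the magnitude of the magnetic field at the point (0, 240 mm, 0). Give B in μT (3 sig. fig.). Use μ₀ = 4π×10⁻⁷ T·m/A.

For a finite straight segment, B = (μ₀I/4πd)(sinθ₁ + sinθ₂), where θ₁, θ₂ are the angles from the perpendicular to each end.
The perpendicular distance is d = 0.24 m; the end-offsets along the wire are a = 0.493 m and b = 0.352 m.
sinθ₁ = 0.493/√(0.493²+0.24²) = 0.8991; sinθ₂ = 0.352/√(0.352²+0.24²) = 0.8262.
B = (4π×10⁻⁷ × 1.15) / (4π × 0.24) × (0.8991 + 0.8262) = 8.27×10⁻⁷ T.

B ≈ 0.827 μT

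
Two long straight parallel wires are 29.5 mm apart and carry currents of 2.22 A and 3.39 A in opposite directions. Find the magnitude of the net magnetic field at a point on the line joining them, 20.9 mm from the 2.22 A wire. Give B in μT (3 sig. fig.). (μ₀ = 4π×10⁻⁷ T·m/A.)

Each long wire gives B = μ₀I/(2πd). Distances are d₁ = 0.0209 m and d₂ = 0.0086 m.
B₁ = 2.12×10⁻⁵ T, B₂ = 7.88×10⁻⁵ T.
Between antiparallel currents both contributions point the same way, so they add. B = B₁ + B₂ = 2.12×10⁻⁵ + 7.88×10⁻⁵ = 1.00×10⁻⁴ T.

B ≈ 100 μT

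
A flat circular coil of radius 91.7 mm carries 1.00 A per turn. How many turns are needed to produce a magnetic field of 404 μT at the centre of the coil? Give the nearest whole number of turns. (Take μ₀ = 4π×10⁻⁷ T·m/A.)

N = 59

For an N-turn coil, B = Nμ₀I/(2R). A single turn gives B₁ = 6.85×10⁻⁶ T with R = 0.0917 m.
N = B/B₁ = 4.04×10⁻⁴ / 6.85×10⁻⁶ = 58.96.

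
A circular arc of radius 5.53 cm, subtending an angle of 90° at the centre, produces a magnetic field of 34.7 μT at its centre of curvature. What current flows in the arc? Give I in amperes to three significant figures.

I ≈ 12.2 A

For a circular arc, B = μ₀Iφ/(4πR) with φ in radians; here φ = 1.571 rad.
So I = 4πRB/(μ₀φ) = 4π × 0.0553 × 3.47×10⁻⁵ / (4π×10⁻⁷ × 1.571) = 12.2 A.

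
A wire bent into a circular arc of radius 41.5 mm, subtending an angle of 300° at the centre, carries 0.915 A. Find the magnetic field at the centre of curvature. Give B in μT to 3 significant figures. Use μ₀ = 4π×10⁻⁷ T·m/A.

The Biot–Savart field of a circular arc at its centre is B = μ₀Iφ/(4πR), with φ = 5.236 rad.
B = (4π×10⁻⁷ × 0.915 × 5.236) / (4π × 0.0415) = 1.15×10⁻⁵ T.

B ≈ 11.5 μT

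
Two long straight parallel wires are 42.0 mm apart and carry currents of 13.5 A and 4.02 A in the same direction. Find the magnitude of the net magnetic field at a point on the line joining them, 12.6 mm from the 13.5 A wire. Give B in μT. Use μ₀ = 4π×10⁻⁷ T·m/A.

Each long wire gives B = μ₀I/(2πd). Distances are d₁ = 0.0126 m and d₂ = 0.0294 m.
B₁ = 2.14×10⁻⁴ T, B₂ = 2.73×10⁻⁵ T.
Between parallel currents the two contributions point in opposite directions, so they subtract. B = |B₁ − B₂| = |2.14×10⁻⁴ − 2.73×10⁻⁵| = 1.87×10⁻⁴ T.

B ≈ 187 μT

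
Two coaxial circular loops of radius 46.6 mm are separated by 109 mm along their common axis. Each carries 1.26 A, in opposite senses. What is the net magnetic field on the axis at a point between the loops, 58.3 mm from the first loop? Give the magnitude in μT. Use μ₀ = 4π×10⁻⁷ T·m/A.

B ≈ 1.13 μT

Each loop contributes B = μ₀IR²/[2(R²+z²)^(3/2)] on the axis, with z measured from that loop.
Loop 1 (z = 0.0583 m): B₁ = 4.14×10⁻⁶ T. Loop 2 (z = 0.0507 m): B₂ = 5.26×10⁻⁶ T.
The fields oppose: B = |B₁ − B₂| = 1.13×10⁻⁶ T.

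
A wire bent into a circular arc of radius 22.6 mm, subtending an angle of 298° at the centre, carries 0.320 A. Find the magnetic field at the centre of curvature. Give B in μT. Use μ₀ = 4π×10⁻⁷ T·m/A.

B ≈ 7.36 μT

The Biot–Savart field of a circular arc at its centre is B = μ₀Iφ/(4πR), with φ = 5.201 rad.
B = (4π×10⁻⁷ × 0.320 × 5.201) / (4π × 0.0226) = 7.36×10⁻⁶ T.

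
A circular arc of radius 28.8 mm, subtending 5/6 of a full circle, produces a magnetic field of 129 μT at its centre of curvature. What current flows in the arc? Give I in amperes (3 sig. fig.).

For a circular arc, B = μ₀Iφ/(4πR) with φ in radians; here φ = 5.236 rad.
So I = 4πRB/(μ₀φ) = 4π × 0.0288 × 1.29×10⁻⁴ / (4π×10⁻⁷ × 5.236) = 7.10 A.

I ≈ 7.10 A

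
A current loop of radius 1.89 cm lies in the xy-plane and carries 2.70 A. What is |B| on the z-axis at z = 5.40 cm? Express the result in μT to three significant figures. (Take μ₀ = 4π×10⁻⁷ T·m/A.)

B ≈ 3.24 μT

On the axis of a circular loop, B = μ₀IR² / [2(R²+z²)^(3/2)].
R² + z² = (0.0189)² + (0.054)² = 0.003273 m², and (R²+z²)^(3/2) = 1.87×10⁻⁴ m³.
B = (4π×10⁻⁷ × 2.70 × 0.0003572) / (2 × 1.87×10⁻⁴) = 3.24×10⁻⁶ T.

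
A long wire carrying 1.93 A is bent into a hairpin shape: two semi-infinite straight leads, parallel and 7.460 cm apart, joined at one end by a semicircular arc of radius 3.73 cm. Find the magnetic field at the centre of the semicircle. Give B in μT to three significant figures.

B ≈ 26.6 μT

The semicircular arc contributes B_arc = μ₀I·π/(4πR) = μ₀I/(4R) = 1.63×10⁻⁵ T.
Each semi-infinite lead is at perpendicular distance R = 0.0373 m from the centre, with the perpendicular foot at its near end, so it contributes μ₀I/(4πR); both point the same way, together 1.03×10⁻⁵ T.
Arc and leads all point the same direction: B = 1.63×10⁻⁵ + 1.03×10⁻⁵ = 2.66×10⁻⁵ T.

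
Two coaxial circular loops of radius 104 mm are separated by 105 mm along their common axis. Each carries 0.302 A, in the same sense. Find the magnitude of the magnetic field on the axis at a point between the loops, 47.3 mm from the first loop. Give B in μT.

B ≈ 2.60 μT

Each loop contributes B = μ₀IR²/[2(R²+z²)^(3/2)] on the axis, with z measured from that loop.
Loop 1 (z = 0.0473 m): B₁ = 1.38×10⁻⁶ T. Loop 2 (z = 0.0577 m): B₂ = 1.22×10⁻⁶ T.
The fields add: B = B₁ + B₂ = 2.60×10⁻⁶ T.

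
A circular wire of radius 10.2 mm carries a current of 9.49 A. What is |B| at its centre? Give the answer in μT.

At the centre of a circular loop the Biot–Savart law gives B = μ₀I/(2R).
B = (4π×10⁻⁷ × 9.49) / (2 × 0.0102) = 5.85×10⁻⁴ T.

B ≈ 585 μT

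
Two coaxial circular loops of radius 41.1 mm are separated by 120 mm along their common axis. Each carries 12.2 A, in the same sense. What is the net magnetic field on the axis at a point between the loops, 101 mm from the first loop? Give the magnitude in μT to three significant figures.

Each loop contributes B = μ₀IR²/[2(R²+z²)^(3/2)] on the axis, with z measured from that loop.
Loop 1 (z = 0.101 m): B₁ = 9.99×10⁻⁶ T. Loop 2 (z = 0.019 m): B₂ = 1.39×10⁻⁴ T.
The fields add: B = B₁ + B₂ = 1.49×10⁻⁴ T.

B ≈ 149 μT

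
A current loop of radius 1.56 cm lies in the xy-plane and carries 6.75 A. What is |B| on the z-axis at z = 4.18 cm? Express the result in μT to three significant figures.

On the axis of a circular loop, B = μ₀IR² / [2(R²+z²)^(3/2)].
R² + z² = (0.0156)² + (0.0418)² = 0.001991 m², and (R²+z²)^(3/2) = 8.88×10⁻⁵ m³.
B = (4π×10⁻⁷ × 6.75 × 0.0002434) / (2 × 8.88×10⁻⁵) = 1.16×10⁻⁵ T.

B ≈ 11.6 μT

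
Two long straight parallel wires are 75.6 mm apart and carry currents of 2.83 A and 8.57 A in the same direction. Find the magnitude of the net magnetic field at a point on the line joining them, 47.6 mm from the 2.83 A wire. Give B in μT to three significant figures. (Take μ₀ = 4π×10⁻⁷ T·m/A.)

B ≈ 49.3 μT

Each long wire gives B = μ₀I/(2πd). Distances are d₁ = 0.0476 m and d₂ = 0.028 m.
B₁ = 1.19×10⁻⁵ T, B₂ = 6.12×10⁻⁵ T.
Between parallel currents the two contributions point in opposite directions, so they subtract. B = |B₁ − B₂| = |1.19×10⁻⁵ − 6.12×10⁻⁵| = 4.93×10⁻⁵ T.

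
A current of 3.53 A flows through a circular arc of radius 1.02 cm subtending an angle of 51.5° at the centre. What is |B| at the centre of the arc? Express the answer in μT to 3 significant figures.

B ≈ 31.1 μT

The Biot–Savart field of a circular arc at its centre is B = μ₀Iφ/(4πR), with φ = 0.8988 rad.
B = (4π×10⁻⁷ × 3.53 × 0.8988) / (4π × 0.0102) = 3.11×10⁻⁵ T.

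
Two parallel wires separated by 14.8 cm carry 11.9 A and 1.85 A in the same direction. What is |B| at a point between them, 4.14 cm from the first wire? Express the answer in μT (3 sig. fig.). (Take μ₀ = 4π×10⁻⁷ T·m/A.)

Each long wire gives B = μ₀I/(2πd). Distances are d₁ = 0.0414 m and d₂ = 0.1066 m.
B₁ = 5.75×10⁻⁵ T, B₂ = 3.47×10⁻⁶ T.
Between parallel currents the two contributions point in opposite directions, so they subtract. B = |B₁ − B₂| = |5.75×10⁻⁵ − 3.47×10⁻⁶| = 5.40×10⁻⁵ T.

B ≈ 54.0 μT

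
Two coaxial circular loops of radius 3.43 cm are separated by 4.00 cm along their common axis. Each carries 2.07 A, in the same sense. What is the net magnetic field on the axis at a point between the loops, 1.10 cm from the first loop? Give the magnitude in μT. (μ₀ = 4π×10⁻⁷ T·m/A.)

Each loop contributes B = μ₀IR²/[2(R²+z²)^(3/2)] on the axis, with z measured from that loop.
Loop 1 (z = 0.011 m): B₁ = 3.27×10⁻⁵ T. Loop 2 (z = 0.029 m): B₂ = 1.69×10⁻⁵ T.
The fields add: B = B₁ + B₂ = 4.96×10⁻⁵ T.

B ≈ 49.6 μT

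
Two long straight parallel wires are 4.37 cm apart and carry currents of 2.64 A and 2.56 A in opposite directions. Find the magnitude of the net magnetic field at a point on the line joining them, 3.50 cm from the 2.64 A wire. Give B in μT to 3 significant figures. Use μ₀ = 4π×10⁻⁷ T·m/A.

Each long wire gives B = μ₀I/(2πd). Distances are d₁ = 0.035 m and d₂ = 0.0087 m.
B₁ = 1.51×10⁻⁵ T, B₂ = 5.89×10⁻⁵ T.
Between antiparallel currents both contributions point the same way, so they add. B = B₁ + B₂ = 1.51×10⁻⁵ + 5.89×10⁻⁵ = 7.39×10⁻⁵ T.

B ≈ 73.9 μT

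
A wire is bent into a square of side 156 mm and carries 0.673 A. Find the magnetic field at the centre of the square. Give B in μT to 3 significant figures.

Each side is a finite straight segment at perpendicular distance d = a/(2 tan(π/4)) = 0.078 m from the centre, with end-angles ±π/4.
One side contributes B₁ = (μ₀I/4πd)·2 sin(π/4) = 1.22×10⁻⁶ T.
All 4 sides add in the same direction: B = 4 × 1.22×10⁻⁶ = 4.88×10⁻⁶ T.

B ≈ 4.88 μT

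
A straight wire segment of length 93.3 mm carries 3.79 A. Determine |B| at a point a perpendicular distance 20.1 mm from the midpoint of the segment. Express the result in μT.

B ≈ 34.6 μT

For a finite straight segment, B = (μ₀I/4πd)(sinθ₁ + sinθ₂), where θ₁, θ₂ are the angles from the perpendicular to each end.
The perpendicular from the point meets the wire at its midpoint, so each end is L/2 = 0.04665 m away along the wire.
sinθ₁ = 0.04665/√(0.04665²+0.0201²) = 0.9184; sinθ₂ = 0.04665/√(0.04665²+0.0201²) = 0.9184.
B = (4π×10⁻⁷ × 3.79) / (4π × 0.0201) × (0.9184 + 0.9184) = 3.46×10⁻⁵ T.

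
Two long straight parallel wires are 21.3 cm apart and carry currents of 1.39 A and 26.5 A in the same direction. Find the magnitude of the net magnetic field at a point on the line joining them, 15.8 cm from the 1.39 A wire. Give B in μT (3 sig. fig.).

B ≈ 94.6 μT

Each long wire gives B = μ₀I/(2πd). Distances are d₁ = 0.158 m and d₂ = 0.055 m.
B₁ = 1.76×10⁻⁶ T, B₂ = 9.64×10⁻⁵ T.
Between parallel currents the two contributions point in opposite directions, so they subtract. B = |B₁ − B₂| = |1.76×10⁻⁶ − 9.64×10⁻⁵| = 9.46×10⁻⁵ T.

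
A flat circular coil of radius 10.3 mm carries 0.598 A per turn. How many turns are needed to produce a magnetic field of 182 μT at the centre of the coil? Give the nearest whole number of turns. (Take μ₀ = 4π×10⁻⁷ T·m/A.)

For an N-turn coil, B = Nμ₀I/(2R). A single turn gives B₁ = 3.65×10⁻⁵ T with R = 0.0103 m.
N = B/B₁ = 1.82×10⁻⁴ / 3.65×10⁻⁵ = 4.99.

N = 5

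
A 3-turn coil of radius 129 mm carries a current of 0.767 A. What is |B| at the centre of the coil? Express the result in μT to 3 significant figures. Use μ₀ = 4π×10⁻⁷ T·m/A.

For an N-turn flat coil, B = Nμ₀I/(2R) with R = 0.129 m.
B = 3 × 3.74×10⁻⁶ T = 1.12×10⁻⁵ T.

B ≈ 11.2 μT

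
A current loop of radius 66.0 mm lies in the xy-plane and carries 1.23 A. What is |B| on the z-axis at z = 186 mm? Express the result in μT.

B ≈ 0.438 μT

On the axis of a circular loop, B = μ₀IR² / [2(R²+z²)^(3/2)].
R² + z² = (0.066)² + (0.186)² = 0.03895 m², and (R²+z²)^(3/2) = 7.69×10⁻³ m³.
B = (4π×10⁻⁷ × 1.23 × 0.004356) / (2 × 7.69×10⁻³) = 4.38×10⁻⁷ T.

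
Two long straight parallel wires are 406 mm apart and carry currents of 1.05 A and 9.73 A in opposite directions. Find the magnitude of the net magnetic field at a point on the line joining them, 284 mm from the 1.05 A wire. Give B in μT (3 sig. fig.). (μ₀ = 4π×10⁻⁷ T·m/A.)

Each long wire gives B = μ₀I/(2πd). Distances are d₁ = 0.284 m and d₂ = 0.122 m.
B₁ = 7.39×10⁻⁷ T, B₂ = 1.60×10⁻⁵ T.
Between antiparallel currents both contributions point the same way, so they add. B = B₁ + B₂ = 7.39×10⁻⁷ + 1.60×10⁻⁵ = 1.67×10⁻⁵ T.

B ≈ 16.7 μT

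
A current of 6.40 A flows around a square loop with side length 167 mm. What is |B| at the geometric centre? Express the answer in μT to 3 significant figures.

B ≈ 43.4 μT

Each side is a finite straight segment at perpendicular distance d = a/(2 tan(π/4)) = 0.0835 m from the centre, with end-angles ±π/4.
One side contributes B₁ = (μ₀I/4πd)·2 sin(π/4) = 1.08×10⁻⁵ T.
All 4 sides add in the same direction: B = 4 × 1.08×10⁻⁵ = 4.34×10⁻⁵ T.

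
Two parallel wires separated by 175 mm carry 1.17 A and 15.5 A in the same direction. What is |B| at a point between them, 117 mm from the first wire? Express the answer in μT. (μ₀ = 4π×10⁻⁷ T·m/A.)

Each long wire gives B = μ₀I/(2πd). Distances are d₁ = 0.117 m and d₂ = 0.058 m.
B₁ = 2.00×10⁻⁶ T, B₂ = 5.34×10⁻⁵ T.
Between parallel currents the two contributions point in opposite directions, so they subtract. B = |B₁ − B₂| = |2.00×10⁻⁶ − 5.34×10⁻⁵| = 5.14×10⁻⁵ T.

B ≈ 51.4 μT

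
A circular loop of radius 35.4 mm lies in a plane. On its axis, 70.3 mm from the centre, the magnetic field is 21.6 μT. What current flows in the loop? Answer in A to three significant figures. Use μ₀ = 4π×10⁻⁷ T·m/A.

On the axis of a loop, B = μ₀IR²/[2(R²+z²)^(3/2)], so I = 2B(R²+z²)^(3/2)/(μ₀R²).
R² + z² = 0.001253 + 0.004942 = 0.006195 m²; raised to 3/2 gives 4.88×10⁻⁴ m³.
I = 2 × 2.16×10⁻⁵ × 4.88×10⁻⁴ / (1.26×10⁻⁶ × 0.001253) = 13.4 A.

I ≈ 13.4 A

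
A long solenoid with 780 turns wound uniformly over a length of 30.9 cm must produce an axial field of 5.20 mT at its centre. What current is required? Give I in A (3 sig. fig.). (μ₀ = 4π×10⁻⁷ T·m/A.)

Inside a long solenoid B = μ₀nI with n = 2524 m⁻¹, so I = B/(μ₀n).
I = 5.20×10⁻³ / (4π×10⁻⁷ × 2524) = 1.64 A.

I ≈ 1.64 A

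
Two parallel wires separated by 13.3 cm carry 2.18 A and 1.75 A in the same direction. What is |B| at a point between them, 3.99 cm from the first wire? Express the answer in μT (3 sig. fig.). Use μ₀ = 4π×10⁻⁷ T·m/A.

B ≈ 7.17 μT

Each long wire gives B = μ₀I/(2πd). Distances are d₁ = 0.0399 m and d₂ = 0.0931 m.
B₁ = 1.09×10⁻⁵ T, B₂ = 3.76×10⁻⁶ T.
Between parallel currents the two contributions point in opposite directions, so they subtract. B = |B₁ − B₂| = |1.09×10⁻⁵ − 3.76×10⁻⁶| = 7.17×10⁻⁶ T.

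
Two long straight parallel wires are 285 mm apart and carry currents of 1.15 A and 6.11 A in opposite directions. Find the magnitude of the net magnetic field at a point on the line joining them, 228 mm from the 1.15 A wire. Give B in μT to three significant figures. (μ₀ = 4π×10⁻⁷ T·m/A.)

B ≈ 22.4 μT

Each long wire gives B = μ₀I/(2πd). Distances are d₁ = 0.228 m and d₂ = 0.057 m.
B₁ = 1.01×10⁻⁶ T, B₂ = 2.14×10⁻⁵ T.
Between antiparallel currents both contributions point the same way, so they add. B = B₁ + B₂ = 1.01×10⁻⁶ + 2.14×10⁻⁵ = 2.24×10⁻⁵ T.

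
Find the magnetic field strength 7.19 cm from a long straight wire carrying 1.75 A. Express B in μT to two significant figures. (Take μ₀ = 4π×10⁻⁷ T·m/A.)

For an infinitely long straight wire, B = μ₀I/(2πd).
B = (4π×10⁻⁷ × 1.75) / (2π × 0.0719) = 4.87×10⁻⁶ T.

B ≈ 4.9 μT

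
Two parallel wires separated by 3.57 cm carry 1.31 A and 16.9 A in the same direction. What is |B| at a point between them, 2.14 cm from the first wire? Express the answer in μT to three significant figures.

B ≈ 224 μT

Each long wire gives B = μ₀I/(2πd). Distances are d₁ = 0.0214 m and d₂ = 0.0143 m.
B₁ = 1.22×10⁻⁵ T, B₂ = 2.36×10⁻⁴ T.
Between parallel currents the two contributions point in opposite directions, so they subtract. B = |B₁ − B₂| = |1.22×10⁻⁵ − 2.36×10⁻⁴| = 2.24×10⁻⁴ T.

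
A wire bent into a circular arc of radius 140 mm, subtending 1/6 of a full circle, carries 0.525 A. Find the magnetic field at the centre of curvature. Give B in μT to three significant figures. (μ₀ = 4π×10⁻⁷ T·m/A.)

B ≈ 0.393 μT

The Biot–Savart field of a circular arc at its centre is B = μ₀Iφ/(4πR), with φ = 1.047 rad.
B = (4π×10⁻⁷ × 0.525 × 1.047) / (4π × 0.14) = 3.93×10⁻⁷ T.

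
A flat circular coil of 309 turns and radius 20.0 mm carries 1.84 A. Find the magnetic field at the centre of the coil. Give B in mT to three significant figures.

For an N-turn flat coil, B = Nμ₀I/(2R) with R = 0.02 m.
B = 309 × 5.78×10⁻⁵ T = 1.79×10⁻² T.

B ≈ 17.9 mT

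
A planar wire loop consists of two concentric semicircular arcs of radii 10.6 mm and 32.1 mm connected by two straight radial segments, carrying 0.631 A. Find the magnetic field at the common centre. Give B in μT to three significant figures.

B ≈ 12.5 μT

The radial connectors point toward the centre, so dl × r̂ = 0 and they contribute nothing.
Each semicircle gives μ₀I/(4R): inner arc 1.87×10⁻⁵ T, outer arc 6.18×10⁻⁶ T.
The two arcs carry current in opposite angular senses, so their fields oppose: B = |1.87×10⁻⁵ − 6.18×10⁻⁶| = 1.25×10⁻⁵ T.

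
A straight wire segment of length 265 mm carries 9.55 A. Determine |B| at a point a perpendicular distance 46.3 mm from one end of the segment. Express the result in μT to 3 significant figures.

B ≈ 20.3 μT

For a finite straight segment, B = (μ₀I/4πd)(sinθ₁ + sinθ₂), where θ₁, θ₂ are the angles from the perpendicular to each end.
The perpendicular foot is at one end, so the two end-offsets along the wire are 0 and L = 0.265 m.
sinθ₁ = 0/√(0²+0.0463²) = 0.0000; sinθ₂ = 0.265/√(0.265²+0.0463²) = 0.9851.
B = (4π×10⁻⁷ × 9.55) / (4π × 0.0463) × (0.0000 + 0.9851) = 2.03×10⁻⁵ T.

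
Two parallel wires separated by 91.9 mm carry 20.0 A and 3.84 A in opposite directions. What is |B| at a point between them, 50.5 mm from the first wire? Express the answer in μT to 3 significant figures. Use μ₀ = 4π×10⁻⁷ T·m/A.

Each long wire gives B = μ₀I/(2πd). Distances are d₁ = 0.0505 m and d₂ = 0.0414 m.
B₁ = 7.92×10⁻⁵ T, B₂ = 1.86×10⁻⁵ T.
Between antiparallel currents both contributions point the same way, so they add. B = B₁ + B₂ = 7.92×10⁻⁵ + 1.86×10⁻⁵ = 9.78×10⁻⁵ T.

B ≈ 97.8 μT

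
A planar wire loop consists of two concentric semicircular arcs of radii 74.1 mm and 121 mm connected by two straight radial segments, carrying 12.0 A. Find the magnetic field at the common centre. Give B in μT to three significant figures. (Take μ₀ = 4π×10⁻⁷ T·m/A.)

B ≈ 19.7 μT

The radial connectors point toward the centre, so dl × r̂ = 0 and they contribute nothing.
Each semicircle gives μ₀I/(4R): inner arc 5.09×10⁻⁵ T, outer arc 3.12×10⁻⁵ T.
The two arcs carry current in opposite angular senses, so their fields oppose: B = |5.09×10⁻⁵ − 3.12×10⁻⁵| = 1.97×10⁻⁵ T.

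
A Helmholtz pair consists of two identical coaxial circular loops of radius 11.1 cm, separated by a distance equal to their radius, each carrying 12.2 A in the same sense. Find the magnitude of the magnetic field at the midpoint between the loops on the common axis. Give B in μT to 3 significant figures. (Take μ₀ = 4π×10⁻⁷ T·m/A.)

Each loop contributes B = μ₀IR²/[2(R²+z²)^(3/2)] on the axis, with z measured from that loop.
Loop 1 (z = 0.0555 m): B₁ = 4.94×10⁻⁵ T. Loop 2 (z = 0.0555 m): B₂ = 4.94×10⁻⁵ T.
The fields add: B = B₁ + B₂ = 9.88×10⁻⁵ T.

B ≈ 98.8 μT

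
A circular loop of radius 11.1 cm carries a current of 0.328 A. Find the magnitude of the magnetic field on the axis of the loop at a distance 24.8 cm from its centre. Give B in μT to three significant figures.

B ≈ 0.127 μT

On the axis of a circular loop, B = μ₀IR² / [2(R²+z²)^(3/2)].
R² + z² = (0.111)² + (0.248)² = 0.07383 m², and (R²+z²)^(3/2) = 2.01×10⁻² m³.
B = (4π×10⁻⁷ × 0.328 × 0.01232) / (2 × 2.01×10⁻²) = 1.27×10⁻⁷ T.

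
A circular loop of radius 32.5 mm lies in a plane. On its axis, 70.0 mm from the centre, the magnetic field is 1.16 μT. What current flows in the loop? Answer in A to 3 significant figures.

I ≈ 0.803 A

On the axis of a loop, B = μ₀IR²/[2(R²+z²)^(3/2)], so I = 2B(R²+z²)^(3/2)/(μ₀R²).
R² + z² = 0.001056 + 0.0049 = 0.005956 m²; raised to 3/2 gives 4.60×10⁻⁴ m³.
I = 2 × 1.16×10⁻⁶ × 4.60×10⁻⁴ / (1.26×10⁻⁶ × 0.001056) = 0.803 A.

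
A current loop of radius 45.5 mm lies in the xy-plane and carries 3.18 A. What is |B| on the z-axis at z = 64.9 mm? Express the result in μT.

On the axis of a circular loop, B = μ₀IR² / [2(R²+z²)^(3/2)].
R² + z² = (0.0455)² + (0.0649)² = 0.006282 m², and (R²+z²)^(3/2) = 4.98×10⁻⁴ m³.
B = (4π×10⁻⁷ × 3.18 × 0.00207) / (2 × 4.98×10⁻⁴) = 8.31×10⁻⁶ T.

B ≈ 8.31 μT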